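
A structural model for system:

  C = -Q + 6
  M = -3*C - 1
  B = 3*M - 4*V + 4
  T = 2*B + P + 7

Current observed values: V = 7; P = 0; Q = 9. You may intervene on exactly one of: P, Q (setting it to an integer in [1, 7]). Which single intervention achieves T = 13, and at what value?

Intervening on P: with other inputs at their observed values, T = P + 7. Solving for 13 gives P = 6, within [1, 7].
Intervening on Q: T = 18*Q - 155. Reaching 13 requires Q = 28/3, not an integer.

set P = 6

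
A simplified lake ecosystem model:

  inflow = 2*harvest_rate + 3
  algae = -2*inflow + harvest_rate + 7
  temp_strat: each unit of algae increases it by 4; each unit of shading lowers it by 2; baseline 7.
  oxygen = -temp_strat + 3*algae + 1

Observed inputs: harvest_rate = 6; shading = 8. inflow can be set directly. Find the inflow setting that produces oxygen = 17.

inflow = 10

Intervening on inflow fixes its value directly, overriding its dependence on harvest_rate.
Substituting into the algae equation gives algae = -2*inflow + 13.
temp_strat becomes -8*inflow + 43.
So oxygen = 2*inflow - 3.
Solve 2*inflow - 3 = 17: inflow = (17 + 3) / 2 = 10.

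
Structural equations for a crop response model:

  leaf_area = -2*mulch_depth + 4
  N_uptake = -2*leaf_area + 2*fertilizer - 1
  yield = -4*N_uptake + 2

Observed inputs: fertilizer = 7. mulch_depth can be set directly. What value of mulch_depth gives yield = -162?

mulch_depth = 9

Substituting into the N_uptake equation gives N_uptake = 4*mulch_depth + 5.
Substituting into the yield equation gives yield = -16*mulch_depth - 18.
Solve -16*mulch_depth - 18 = -162: mulch_depth = (-162 + 18) / -16 = 9.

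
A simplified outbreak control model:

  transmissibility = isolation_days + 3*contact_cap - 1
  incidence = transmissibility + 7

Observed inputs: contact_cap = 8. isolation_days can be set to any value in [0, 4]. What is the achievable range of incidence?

Substituting into the transmissibility equation gives transmissibility = isolation_days + 23.
Substituting into the incidence equation gives incidence = isolation_days + 30.
Linear in isolation_days, so extremes are at the endpoints: isolation_days = 0 gives incidence = 30; isolation_days = 4 gives incidence = 34.

30 to 34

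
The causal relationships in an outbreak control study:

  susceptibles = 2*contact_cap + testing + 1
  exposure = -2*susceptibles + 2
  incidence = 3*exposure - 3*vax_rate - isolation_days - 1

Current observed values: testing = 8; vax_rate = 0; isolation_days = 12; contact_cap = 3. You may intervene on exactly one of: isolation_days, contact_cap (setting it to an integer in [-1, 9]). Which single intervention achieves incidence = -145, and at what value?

Intervening on isolation_days: incidence = -isolation_days - 85. Reaching -145 requires isolation_days = 60, outside [-1, 9].
Intervening on contact_cap: with other inputs at their observed values, incidence = -12*contact_cap - 61. Solving for -145 gives contact_cap = 7, within [-1, 9].

set contact_cap = 7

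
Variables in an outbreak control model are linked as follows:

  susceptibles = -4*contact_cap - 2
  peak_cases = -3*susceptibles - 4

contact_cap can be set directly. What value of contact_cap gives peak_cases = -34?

Substituting into the peak_cases equation gives peak_cases = 12*contact_cap + 2.
Solve 12*contact_cap + 2 = -34: contact_cap = (-34 - 2) / 12 = -3.

contact_cap = -3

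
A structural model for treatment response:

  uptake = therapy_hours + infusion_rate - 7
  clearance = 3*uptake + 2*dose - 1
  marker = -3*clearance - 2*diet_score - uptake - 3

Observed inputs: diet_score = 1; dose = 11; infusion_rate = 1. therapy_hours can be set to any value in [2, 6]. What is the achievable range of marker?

Substituting into the uptake equation gives uptake = therapy_hours - 6.
Substituting into the clearance equation gives clearance = 3*therapy_hours + 3.
So marker = -10*therapy_hours - 8.
Linear in therapy_hours, so extremes are at the endpoints: therapy_hours = 2 gives marker = -28; therapy_hours = 6 gives marker = -68.

-68 to -28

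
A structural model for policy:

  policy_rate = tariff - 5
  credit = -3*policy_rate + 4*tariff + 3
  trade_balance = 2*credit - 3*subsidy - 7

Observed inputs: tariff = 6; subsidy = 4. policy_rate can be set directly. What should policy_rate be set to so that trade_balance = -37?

policy_rate = 12

Intervening on policy_rate fixes its value directly, overriding its dependence on tariff.
Substituting into the credit equation gives credit = -3*policy_rate + 27.
trade_balance becomes -6*policy_rate + 35.
Solve -6*policy_rate + 35 = -37: policy_rate = (-37 - 35) / -6 = 12.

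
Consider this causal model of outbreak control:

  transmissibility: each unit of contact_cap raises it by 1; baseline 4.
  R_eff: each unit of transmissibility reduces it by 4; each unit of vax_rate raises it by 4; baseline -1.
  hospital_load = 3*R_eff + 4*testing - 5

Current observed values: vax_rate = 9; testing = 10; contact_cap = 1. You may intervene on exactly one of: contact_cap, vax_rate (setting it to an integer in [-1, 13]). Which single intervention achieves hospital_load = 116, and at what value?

Intervening on contact_cap: hospital_load = -12*contact_cap + 92. Reaching 116 requires contact_cap = -2, outside [-1, 13].
Intervening on vax_rate: with other inputs at their observed values, hospital_load = 12*vax_rate - 28. Solving for 116 gives vax_rate = 12, within [-1, 13].

set vax_rate = 12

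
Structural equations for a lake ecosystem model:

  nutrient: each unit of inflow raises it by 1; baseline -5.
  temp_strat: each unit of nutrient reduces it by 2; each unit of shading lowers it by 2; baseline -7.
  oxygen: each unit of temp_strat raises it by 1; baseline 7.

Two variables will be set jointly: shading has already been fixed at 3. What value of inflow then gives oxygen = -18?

inflow = 11

With shading held at 3:
Substituting into the temp_strat equation gives temp_strat = -2*inflow - 3.
Substituting into the oxygen equation gives oxygen = -2*inflow + 4.
Solve -2*inflow + 4 = -18: inflow = (-18 - 4) / -2 = 11.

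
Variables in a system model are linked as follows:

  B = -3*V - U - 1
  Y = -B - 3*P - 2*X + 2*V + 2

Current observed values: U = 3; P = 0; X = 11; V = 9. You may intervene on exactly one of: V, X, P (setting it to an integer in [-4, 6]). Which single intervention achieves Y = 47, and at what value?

Intervening on V: Y = 5*V - 16. Reaching 47 requires V = 63/5, not an integer.
Intervening on X: with other inputs at their observed values, Y = -2*X + 51. Solving for 47 gives X = 2, within [-4, 6].
Intervening on P: Y = -3*P + 29. Reaching 47 requires P = -6, outside [-4, 6].

set X = 2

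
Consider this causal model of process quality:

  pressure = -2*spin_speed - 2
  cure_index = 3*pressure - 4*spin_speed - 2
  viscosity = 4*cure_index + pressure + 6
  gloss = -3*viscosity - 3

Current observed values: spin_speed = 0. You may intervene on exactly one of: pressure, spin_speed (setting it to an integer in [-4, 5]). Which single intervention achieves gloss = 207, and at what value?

Intervening on pressure: gloss = -39*pressure + 3. Reaching 207 requires pressure = -68/13, not an integer.
Intervening on spin_speed: with other inputs at their observed values, gloss = 126*spin_speed + 81. Solving for 207 gives spin_speed = 1, within [-4, 5].

set spin_speed = 1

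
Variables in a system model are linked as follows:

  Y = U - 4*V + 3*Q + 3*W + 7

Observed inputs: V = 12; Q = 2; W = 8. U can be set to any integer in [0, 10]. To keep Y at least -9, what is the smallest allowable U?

U = 2

Substituting into the Y equation gives Y = U - 11.
Require U - 11 ≥ -9, so U ≥ 2.
The smallest integer in [0, 10] satisfying this is 2.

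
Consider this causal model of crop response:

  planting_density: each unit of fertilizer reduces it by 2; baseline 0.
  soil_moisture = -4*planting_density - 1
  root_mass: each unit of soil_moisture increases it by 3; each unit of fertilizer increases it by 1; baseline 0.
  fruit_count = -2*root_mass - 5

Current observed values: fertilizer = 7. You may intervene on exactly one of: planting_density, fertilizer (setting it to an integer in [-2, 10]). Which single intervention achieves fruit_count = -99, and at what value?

Intervening on planting_density: fruit_count = 24*planting_density - 13. Reaching -99 requires planting_density = -43/12, not an integer.
Intervening on fertilizer: with other inputs at their observed values, fruit_count = -50*fertilizer + 1. Solving for -99 gives fertilizer = 2, within [-2, 10].

set fertilizer = 2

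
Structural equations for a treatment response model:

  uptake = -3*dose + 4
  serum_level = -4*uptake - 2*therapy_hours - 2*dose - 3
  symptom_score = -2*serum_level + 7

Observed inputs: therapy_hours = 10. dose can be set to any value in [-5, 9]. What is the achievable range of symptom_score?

Substituting into the serum_level equation gives serum_level = 10*dose - 39.
So symptom_score = -20*dose + 85.
Linear in dose, so extremes are at the endpoints: dose = -5 gives symptom_score = 185; dose = 9 gives symptom_score = -95.

-95 to 185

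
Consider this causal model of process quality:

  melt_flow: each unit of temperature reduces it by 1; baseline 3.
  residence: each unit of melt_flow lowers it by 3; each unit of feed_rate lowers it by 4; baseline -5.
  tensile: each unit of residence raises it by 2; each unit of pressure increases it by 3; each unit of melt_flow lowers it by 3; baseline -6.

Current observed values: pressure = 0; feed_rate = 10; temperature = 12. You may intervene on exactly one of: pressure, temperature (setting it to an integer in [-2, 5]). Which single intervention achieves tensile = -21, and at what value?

Intervening on pressure: with other inputs at their observed values, tensile = 3*pressure - 15. Solving for -21 gives pressure = -2, within [-2, 5].
Intervening on temperature: tensile = 9*temperature - 123. Reaching -21 requires temperature = 34/3, not an integer.

set pressure = -2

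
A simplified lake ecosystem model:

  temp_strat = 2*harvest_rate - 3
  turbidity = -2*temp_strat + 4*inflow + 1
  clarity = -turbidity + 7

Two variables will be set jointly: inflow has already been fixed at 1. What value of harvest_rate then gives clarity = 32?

With inflow held at 1:
Substituting into the turbidity equation gives turbidity = -4*harvest_rate + 11.
clarity becomes 4*harvest_rate - 4.
Solve 4*harvest_rate - 4 = 32: harvest_rate = (32 + 4) / 4 = 9.

harvest_rate = 9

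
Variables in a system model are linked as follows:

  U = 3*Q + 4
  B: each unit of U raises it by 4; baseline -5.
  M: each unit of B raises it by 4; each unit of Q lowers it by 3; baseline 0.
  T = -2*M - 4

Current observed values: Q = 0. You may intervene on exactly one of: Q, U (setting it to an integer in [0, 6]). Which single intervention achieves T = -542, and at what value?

Intervening on Q: with other inputs at their observed values, T = -90*Q - 92. Solving for -542 gives Q = 5, within [0, 6].
Intervening on U: T = -32*U + 36. Reaching -542 requires U = 289/16, not an integer.

set Q = 5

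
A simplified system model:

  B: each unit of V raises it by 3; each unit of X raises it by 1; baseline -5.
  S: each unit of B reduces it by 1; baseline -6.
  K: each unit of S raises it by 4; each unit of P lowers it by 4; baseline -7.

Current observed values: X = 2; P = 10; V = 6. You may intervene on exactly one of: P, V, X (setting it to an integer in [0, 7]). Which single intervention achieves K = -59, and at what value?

set V = 0

Intervening on P: K = -4*P - 91. Reaching -59 requires P = -8, outside [0, 7].
Intervening on V: with other inputs at their observed values, K = -12*V - 59. Solving for -59 gives V = 0, within [0, 7].
Intervening on X: K = -4*X - 123. Reaching -59 requires X = -16, outside [0, 7].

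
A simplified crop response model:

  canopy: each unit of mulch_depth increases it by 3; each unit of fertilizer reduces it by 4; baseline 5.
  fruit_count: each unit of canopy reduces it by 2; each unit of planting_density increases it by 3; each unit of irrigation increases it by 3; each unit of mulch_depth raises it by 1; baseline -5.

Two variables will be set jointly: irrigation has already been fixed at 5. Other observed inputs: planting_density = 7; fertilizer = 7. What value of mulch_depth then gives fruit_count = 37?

mulch_depth = 8

With irrigation held at 5:
Substituting into the canopy equation gives canopy = 3*mulch_depth - 23.
fruit_count becomes -5*mulch_depth + 77.
Solve -5*mulch_depth + 77 = 37: mulch_depth = (37 - 77) / -5 = 8.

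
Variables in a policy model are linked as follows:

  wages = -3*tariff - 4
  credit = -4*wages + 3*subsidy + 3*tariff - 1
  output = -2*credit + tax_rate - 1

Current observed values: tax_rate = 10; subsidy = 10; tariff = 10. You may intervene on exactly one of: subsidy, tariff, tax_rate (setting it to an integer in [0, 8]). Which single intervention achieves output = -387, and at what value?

Intervening on subsidy: output = -6*subsidy - 321. Reaching -387 requires subsidy = 11, outside [0, 8].
Intervening on tariff: output = -30*tariff - 81. Reaching -387 requires tariff = 51/5, not an integer.
Intervening on tax_rate: with other inputs at their observed values, output = tax_rate - 391. Solving for -387 gives tax_rate = 4, within [0, 8].

set tax_rate = 4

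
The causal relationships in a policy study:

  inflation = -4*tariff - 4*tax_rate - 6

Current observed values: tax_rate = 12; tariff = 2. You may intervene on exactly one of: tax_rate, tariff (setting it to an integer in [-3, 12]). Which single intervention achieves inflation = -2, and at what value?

Intervening on tax_rate: with other inputs at their observed values, inflation = -4*tax_rate - 14. Solving for -2 gives tax_rate = -3, within [-3, 12].
Intervening on tariff: inflation = -4*tariff - 54. Reaching -2 requires tariff = -13, outside [-3, 12].

set tax_rate = -3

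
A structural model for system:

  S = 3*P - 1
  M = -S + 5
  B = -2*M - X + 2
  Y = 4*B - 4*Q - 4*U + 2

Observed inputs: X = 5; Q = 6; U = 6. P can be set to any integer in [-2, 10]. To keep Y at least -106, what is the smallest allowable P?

P = 0

Substituting into the M equation gives M = -3*P + 6.
Substituting into the B equation gives B = 6*P - 15.
Substituting into the Y equation gives Y = 24*P - 106.
Require 24*P - 106 ≥ -106, so P ≥ 0.
The smallest integer in [-2, 10] satisfying this is 0.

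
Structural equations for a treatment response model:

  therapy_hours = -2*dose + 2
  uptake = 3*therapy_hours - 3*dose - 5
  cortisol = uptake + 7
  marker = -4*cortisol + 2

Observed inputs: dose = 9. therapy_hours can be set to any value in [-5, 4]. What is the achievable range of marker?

Intervening on therapy_hours fixes its value directly, overriding its dependence on dose.
Substituting into the uptake equation gives uptake = 3*therapy_hours - 32.
Substituting into the cortisol equation gives cortisol = 3*therapy_hours - 25.
So marker = -12*therapy_hours + 102.
Linear in therapy_hours, so extremes are at the endpoints: therapy_hours = -5 gives marker = 162; therapy_hours = 4 gives marker = 54.

54 to 162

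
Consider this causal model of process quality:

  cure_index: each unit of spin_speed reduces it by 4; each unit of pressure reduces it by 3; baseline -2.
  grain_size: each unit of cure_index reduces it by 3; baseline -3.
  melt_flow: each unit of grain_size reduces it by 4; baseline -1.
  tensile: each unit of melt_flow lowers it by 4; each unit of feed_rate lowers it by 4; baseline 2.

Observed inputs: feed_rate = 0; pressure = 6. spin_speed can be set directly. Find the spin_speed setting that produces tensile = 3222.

Substituting into the cure_index equation gives cure_index = -4*spin_speed - 20.
Substituting into the grain_size equation gives grain_size = 12*spin_speed + 57.
Substituting into the melt_flow equation gives melt_flow = -48*spin_speed - 229.
This gives tensile = 192*spin_speed + 918.
Solve 192*spin_speed + 918 = 3222: spin_speed = (3222 - 918) / 192 = 12.

spin_speed = 12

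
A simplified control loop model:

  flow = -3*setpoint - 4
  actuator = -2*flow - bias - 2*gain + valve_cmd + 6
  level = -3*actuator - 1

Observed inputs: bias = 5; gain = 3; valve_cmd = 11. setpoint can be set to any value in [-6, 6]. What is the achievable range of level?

Substituting into the actuator equation gives actuator = 6*setpoint + 14.
level becomes -18*setpoint - 43.
Linear in setpoint, so extremes are at the endpoints: setpoint = -6 gives level = 65; setpoint = 6 gives level = -151.

-151 to 65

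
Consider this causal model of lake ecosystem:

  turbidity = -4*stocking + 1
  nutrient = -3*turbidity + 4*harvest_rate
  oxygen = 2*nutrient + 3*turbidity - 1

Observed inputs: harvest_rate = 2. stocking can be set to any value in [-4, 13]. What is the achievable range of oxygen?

Substituting into the nutrient equation gives nutrient = 12*stocking + 5.
Substituting into the oxygen equation gives oxygen = 12*stocking + 12.
Linear in stocking, so extremes are at the endpoints: stocking = -4 gives oxygen = -36; stocking = 13 gives oxygen = 168.

-36 to 168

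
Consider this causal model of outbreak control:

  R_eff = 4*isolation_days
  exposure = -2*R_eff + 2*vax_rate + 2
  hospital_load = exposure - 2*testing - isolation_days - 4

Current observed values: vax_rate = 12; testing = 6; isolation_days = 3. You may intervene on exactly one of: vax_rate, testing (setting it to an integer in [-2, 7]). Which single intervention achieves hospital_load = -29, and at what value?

set vax_rate = 6

Intervening on vax_rate: with other inputs at their observed values, hospital_load = 2*vax_rate - 41. Solving for -29 gives vax_rate = 6, within [-2, 7].
Intervening on testing: hospital_load = -2*testing - 5. Reaching -29 requires testing = 12, outside [-2, 7].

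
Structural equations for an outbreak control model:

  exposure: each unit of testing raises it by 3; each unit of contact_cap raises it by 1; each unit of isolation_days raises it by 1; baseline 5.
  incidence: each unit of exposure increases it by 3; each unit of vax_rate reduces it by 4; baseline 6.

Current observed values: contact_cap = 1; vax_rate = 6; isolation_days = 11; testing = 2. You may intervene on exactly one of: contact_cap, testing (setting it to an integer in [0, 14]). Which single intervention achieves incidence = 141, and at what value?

set testing = 12

Intervening on contact_cap: incidence = 3*contact_cap + 48. Reaching 141 requires contact_cap = 31, outside [0, 14].
Intervening on testing: with other inputs at their observed values, incidence = 9*testing + 33. Solving for 141 gives testing = 12, within [0, 14].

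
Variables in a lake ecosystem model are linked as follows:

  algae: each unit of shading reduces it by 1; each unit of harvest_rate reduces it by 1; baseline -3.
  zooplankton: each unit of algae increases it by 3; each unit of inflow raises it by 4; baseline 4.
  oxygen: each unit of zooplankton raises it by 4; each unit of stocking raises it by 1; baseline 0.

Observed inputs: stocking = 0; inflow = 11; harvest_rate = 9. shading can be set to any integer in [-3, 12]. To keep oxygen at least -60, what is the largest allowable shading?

shading = 9

Substituting into the algae equation gives algae = -shading - 12.
Substituting into the zooplankton equation gives zooplankton = -3*shading + 12.
Substituting into the oxygen equation gives oxygen = -12*shading + 48.
Require -12*shading + 48 ≥ -60, so shading ≤ 9.
The largest integer in [-3, 12] satisfying this is 9.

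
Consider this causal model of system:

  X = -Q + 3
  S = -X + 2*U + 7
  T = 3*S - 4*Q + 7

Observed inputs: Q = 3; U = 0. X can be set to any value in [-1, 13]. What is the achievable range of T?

-23 to 19

Intervening on X fixes its value directly, overriding its dependence on Q.
Substituting into the S equation gives S = -X + 7.
Substituting into the T equation gives T = -3*X + 16.
Linear in X, so extremes are at the endpoints: X = -1 gives T = 19; X = 13 gives T = -23.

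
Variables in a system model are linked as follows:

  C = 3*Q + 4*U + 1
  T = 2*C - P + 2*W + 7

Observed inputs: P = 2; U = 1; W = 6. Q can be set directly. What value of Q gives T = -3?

Substituting into the C equation gives C = 3*Q + 5.
This gives T = 6*Q + 27.
Solve 6*Q + 27 = -3: Q = (-3 - 27) / 6 = -5.

Q = -5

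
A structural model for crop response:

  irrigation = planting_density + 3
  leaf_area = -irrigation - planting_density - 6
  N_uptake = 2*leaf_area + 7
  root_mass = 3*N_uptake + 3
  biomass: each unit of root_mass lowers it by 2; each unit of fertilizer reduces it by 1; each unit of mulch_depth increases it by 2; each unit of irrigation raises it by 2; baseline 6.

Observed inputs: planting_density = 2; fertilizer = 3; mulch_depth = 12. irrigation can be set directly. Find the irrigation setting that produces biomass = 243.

Intervening on irrigation fixes its value directly, overriding its dependence on planting_density.
Substituting into the leaf_area equation gives leaf_area = -irrigation - 8.
Substituting into the N_uptake equation gives N_uptake = -2*irrigation - 9.
This gives root_mass = -6*irrigation - 24.
Substituting into the biomass equation gives biomass = 14*irrigation + 75.
Solve 14*irrigation + 75 = 243: irrigation = (243 - 75) / 14 = 12.

irrigation = 12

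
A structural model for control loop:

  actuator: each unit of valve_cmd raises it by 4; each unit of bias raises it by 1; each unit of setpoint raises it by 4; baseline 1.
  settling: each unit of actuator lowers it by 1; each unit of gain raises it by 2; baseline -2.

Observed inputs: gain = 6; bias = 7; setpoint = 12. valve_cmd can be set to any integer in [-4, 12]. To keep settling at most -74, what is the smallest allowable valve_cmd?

Substituting into the actuator equation gives actuator = 4*valve_cmd + 56.
This gives settling = -4*valve_cmd - 46.
Require -4*valve_cmd - 46 ≤ -74, so valve_cmd ≥ 7.
The smallest integer in [-4, 12] satisfying this is 7.

valve_cmd = 7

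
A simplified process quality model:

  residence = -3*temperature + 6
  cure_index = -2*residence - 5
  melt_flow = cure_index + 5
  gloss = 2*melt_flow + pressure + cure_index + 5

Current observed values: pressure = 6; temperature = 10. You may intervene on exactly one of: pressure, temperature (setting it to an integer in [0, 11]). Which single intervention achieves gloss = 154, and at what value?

Intervening on pressure: with other inputs at their observed values, gloss = pressure + 144. Solving for 154 gives pressure = 10, within [0, 11].
Intervening on temperature: gloss = 18*temperature - 30. Reaching 154 requires temperature = 92/9, not an integer.

set pressure = 10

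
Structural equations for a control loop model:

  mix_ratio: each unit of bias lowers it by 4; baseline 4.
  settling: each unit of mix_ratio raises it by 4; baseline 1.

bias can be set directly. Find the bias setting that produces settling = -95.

bias = 7

Substituting into the settling equation gives settling = -16*bias + 17.
Solve -16*bias + 17 = -95: bias = (-95 - 17) / -16 = 7.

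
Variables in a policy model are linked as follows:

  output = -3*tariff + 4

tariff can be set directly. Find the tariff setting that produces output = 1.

tariff = 1

Solve -3*tariff + 4 = 1: tariff = (1 - 4) / -3 = 1.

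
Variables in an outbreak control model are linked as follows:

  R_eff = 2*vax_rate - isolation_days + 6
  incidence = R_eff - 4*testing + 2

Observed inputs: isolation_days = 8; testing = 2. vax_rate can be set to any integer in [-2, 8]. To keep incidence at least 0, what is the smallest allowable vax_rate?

vax_rate = 4

Substituting into the R_eff equation gives R_eff = 2*vax_rate - 2.
Substituting into the incidence equation gives incidence = 2*vax_rate - 8.
Require 2*vax_rate - 8 ≥ 0, so vax_rate ≥ 4.
The smallest integer in [-2, 8] satisfying this is 4.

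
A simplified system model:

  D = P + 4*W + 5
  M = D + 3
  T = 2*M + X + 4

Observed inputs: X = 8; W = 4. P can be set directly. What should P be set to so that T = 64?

Substituting into the D equation gives D = P + 21.
This gives M = P + 24.
Substituting into the T equation gives T = 2*P + 60.
Solve 2*P + 60 = 64: P = (64 - 60) / 2 = 2.

P = 2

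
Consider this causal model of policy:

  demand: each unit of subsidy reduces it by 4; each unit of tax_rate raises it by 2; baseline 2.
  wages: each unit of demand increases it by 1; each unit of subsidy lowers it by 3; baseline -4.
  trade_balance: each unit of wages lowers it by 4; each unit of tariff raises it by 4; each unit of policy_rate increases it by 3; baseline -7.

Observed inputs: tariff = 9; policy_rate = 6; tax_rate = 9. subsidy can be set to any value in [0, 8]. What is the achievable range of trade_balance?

Substituting into the demand equation gives demand = -4*subsidy + 20.
wages becomes -7*subsidy + 16.
trade_balance becomes 28*subsidy - 17.
Linear in subsidy, so extremes are at the endpoints: subsidy = 0 gives trade_balance = -17; subsidy = 8 gives trade_balance = 207.

-17 to 207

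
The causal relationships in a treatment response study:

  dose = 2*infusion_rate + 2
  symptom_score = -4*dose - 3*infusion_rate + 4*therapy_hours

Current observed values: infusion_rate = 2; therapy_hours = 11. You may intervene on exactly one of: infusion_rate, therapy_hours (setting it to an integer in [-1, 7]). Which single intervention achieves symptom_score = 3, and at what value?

Intervening on infusion_rate: with other inputs at their observed values, symptom_score = -11*infusion_rate + 36. Solving for 3 gives infusion_rate = 3, within [-1, 7].
Intervening on therapy_hours: symptom_score = 4*therapy_hours - 30. Reaching 3 requires therapy_hours = 33/4, not an integer.

set infusion_rate = 3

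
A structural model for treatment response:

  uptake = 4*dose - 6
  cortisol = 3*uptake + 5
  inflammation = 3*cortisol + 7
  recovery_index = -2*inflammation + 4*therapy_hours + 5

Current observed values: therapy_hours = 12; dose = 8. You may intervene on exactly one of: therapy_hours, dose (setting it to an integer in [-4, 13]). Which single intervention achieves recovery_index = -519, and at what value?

Intervening on therapy_hours: with other inputs at their observed values, recovery_index = 4*therapy_hours - 507. Solving for -519 gives therapy_hours = -3, within [-4, 13].
Intervening on dose: recovery_index = -72*dose + 117. Reaching -519 requires dose = 53/6, not an integer.

set therapy_hours = -3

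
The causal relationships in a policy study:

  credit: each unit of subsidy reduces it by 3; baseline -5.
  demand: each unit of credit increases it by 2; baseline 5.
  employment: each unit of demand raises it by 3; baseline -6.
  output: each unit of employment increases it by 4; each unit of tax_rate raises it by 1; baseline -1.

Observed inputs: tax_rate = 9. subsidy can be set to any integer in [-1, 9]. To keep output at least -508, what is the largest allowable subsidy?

subsidy = 6

Substituting into the demand equation gives demand = -6*subsidy - 5.
Substituting into the employment equation gives employment = -18*subsidy - 21.
Substituting into the output equation gives output = -72*subsidy - 76.
Require -72*subsidy - 76 ≥ -508, so subsidy ≤ 6.
The largest integer in [-1, 9] satisfying this is 6.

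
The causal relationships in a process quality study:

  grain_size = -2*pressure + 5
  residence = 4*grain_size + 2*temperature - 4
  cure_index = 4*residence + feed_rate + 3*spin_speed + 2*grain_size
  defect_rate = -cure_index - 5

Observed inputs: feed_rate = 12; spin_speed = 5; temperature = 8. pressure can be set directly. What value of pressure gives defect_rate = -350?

pressure = -5

Substituting into the residence equation gives residence = -8*pressure + 32.
cure_index becomes -36*pressure + 165.
This gives defect_rate = 36*pressure - 170.
Solve 36*pressure - 170 = -350: pressure = (-350 + 170) / 36 = -5.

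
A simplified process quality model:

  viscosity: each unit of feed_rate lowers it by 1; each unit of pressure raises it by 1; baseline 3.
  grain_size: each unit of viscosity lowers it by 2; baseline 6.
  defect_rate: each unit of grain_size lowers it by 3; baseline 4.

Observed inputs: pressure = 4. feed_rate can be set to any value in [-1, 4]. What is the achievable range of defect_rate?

4 to 34

Substituting into the viscosity equation gives viscosity = -feed_rate + 7.
Substituting into the grain_size equation gives grain_size = 2*feed_rate - 8.
So defect_rate = -6*feed_rate + 28.
Linear in feed_rate, so extremes are at the endpoints: feed_rate = -1 gives defect_rate = 34; feed_rate = 4 gives defect_rate = 4.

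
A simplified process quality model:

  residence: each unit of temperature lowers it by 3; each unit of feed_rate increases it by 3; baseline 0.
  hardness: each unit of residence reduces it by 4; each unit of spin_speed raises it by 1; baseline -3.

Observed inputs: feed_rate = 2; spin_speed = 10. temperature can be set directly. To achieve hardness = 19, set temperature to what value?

Substituting into the residence equation gives residence = -3*temperature + 6.
This gives hardness = 12*temperature - 17.
Solve 12*temperature - 17 = 19: temperature = (19 + 17) / 12 = 3.

temperature = 3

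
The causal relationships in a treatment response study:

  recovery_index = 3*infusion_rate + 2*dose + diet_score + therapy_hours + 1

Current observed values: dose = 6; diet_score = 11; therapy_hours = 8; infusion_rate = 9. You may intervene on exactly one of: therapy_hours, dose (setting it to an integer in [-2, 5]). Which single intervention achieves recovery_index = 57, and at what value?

Intervening on therapy_hours: recovery_index = therapy_hours + 51. Reaching 57 requires therapy_hours = 6, outside [-2, 5].
Intervening on dose: with other inputs at their observed values, recovery_index = 2*dose + 47. Solving for 57 gives dose = 5, within [-2, 5].

set dose = 5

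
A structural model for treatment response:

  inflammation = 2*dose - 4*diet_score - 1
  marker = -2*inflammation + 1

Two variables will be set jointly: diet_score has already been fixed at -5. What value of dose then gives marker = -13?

With diet_score held at -5:
Substituting into the inflammation equation gives inflammation = 2*dose + 19.
So marker = -4*dose - 37.
Solve -4*dose - 37 = -13: dose = (-13 + 37) / -4 = -6.

dose = -6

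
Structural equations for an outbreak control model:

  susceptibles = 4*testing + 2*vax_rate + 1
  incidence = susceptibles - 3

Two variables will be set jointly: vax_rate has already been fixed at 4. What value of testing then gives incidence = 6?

With vax_rate held at 4:
Substituting into the susceptibles equation gives susceptibles = 4*testing + 9.
Substituting into the incidence equation gives incidence = 4*testing + 6.
Solve 4*testing + 6 = 6: testing = (6 - 6) / 4 = 0.

testing = 0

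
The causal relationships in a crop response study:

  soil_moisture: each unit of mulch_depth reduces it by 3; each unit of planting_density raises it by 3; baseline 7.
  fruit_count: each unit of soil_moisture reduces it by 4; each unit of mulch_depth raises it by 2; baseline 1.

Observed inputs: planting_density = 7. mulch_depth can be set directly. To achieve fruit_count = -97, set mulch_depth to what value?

Substituting into the soil_moisture equation gives soil_moisture = -3*mulch_depth + 28.
So fruit_count = 14*mulch_depth - 111.
Solve 14*mulch_depth - 111 = -97: mulch_depth = (-97 + 111) / 14 = 1.

mulch_depth = 1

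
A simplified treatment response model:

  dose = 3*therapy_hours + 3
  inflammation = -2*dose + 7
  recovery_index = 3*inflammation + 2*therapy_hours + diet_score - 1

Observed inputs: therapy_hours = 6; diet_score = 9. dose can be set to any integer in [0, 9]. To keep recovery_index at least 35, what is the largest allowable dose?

Intervening on dose fixes its value directly, overriding its dependence on therapy_hours.
Substituting into the recovery_index equation gives recovery_index = -6*dose + 41.
Require -6*dose + 41 ≥ 35, so dose ≤ 1.
The largest integer in [0, 9] satisfying this is 1.

dose = 1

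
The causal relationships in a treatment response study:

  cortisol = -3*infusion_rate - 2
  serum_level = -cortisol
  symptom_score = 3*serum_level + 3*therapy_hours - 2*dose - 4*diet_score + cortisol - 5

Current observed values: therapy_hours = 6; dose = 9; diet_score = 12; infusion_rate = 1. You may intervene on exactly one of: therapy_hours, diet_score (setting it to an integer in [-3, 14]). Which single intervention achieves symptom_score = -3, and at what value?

set diet_score = 2

Intervening on therapy_hours: symptom_score = 3*therapy_hours - 61. Reaching -3 requires therapy_hours = 58/3, not an integer.
Intervening on diet_score: with other inputs at their observed values, symptom_score = -4*diet_score + 5. Solving for -3 gives diet_score = 2, within [-3, 14].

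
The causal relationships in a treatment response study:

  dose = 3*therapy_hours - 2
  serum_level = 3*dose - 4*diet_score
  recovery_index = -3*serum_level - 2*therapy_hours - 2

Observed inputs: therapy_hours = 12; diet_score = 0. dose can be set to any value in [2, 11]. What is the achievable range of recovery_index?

Intervening on dose fixes its value directly, overriding its dependence on therapy_hours.
Substituting into the serum_level equation gives serum_level = 3*dose.
Substituting into the recovery_index equation gives recovery_index = -9*dose - 26.
Linear in dose, so extremes are at the endpoints: dose = 2 gives recovery_index = -44; dose = 11 gives recovery_index = -125.

-125 to -44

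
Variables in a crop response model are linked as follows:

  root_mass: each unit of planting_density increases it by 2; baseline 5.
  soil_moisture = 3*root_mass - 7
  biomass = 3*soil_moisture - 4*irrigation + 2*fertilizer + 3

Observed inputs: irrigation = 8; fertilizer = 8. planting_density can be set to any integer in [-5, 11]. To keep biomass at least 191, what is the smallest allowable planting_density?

planting_density = 10

Substituting into the soil_moisture equation gives soil_moisture = 6*planting_density + 8.
Substituting into the biomass equation gives biomass = 18*planting_density + 11.
Require 18*planting_density + 11 ≥ 191, so planting_density ≥ 10.
The smallest integer in [-5, 11] satisfying this is 10.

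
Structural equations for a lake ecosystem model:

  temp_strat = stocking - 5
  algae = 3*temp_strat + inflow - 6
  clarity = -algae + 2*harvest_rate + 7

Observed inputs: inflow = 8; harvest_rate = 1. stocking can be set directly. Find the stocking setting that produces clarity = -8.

stocking = 10

Substituting into the algae equation gives algae = 3*stocking - 13.
Substituting into the clarity equation gives clarity = -3*stocking + 22.
Solve -3*stocking + 22 = -8: stocking = (-8 - 22) / -3 = 10.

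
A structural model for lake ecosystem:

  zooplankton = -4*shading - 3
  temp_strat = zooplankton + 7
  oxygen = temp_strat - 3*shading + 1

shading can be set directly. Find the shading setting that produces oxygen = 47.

Substituting into the temp_strat equation gives temp_strat = -4*shading + 4.
Substituting into the oxygen equation gives oxygen = -7*shading + 5.
Solve -7*shading + 5 = 47: shading = (47 - 5) / -7 = -6.

shading = -6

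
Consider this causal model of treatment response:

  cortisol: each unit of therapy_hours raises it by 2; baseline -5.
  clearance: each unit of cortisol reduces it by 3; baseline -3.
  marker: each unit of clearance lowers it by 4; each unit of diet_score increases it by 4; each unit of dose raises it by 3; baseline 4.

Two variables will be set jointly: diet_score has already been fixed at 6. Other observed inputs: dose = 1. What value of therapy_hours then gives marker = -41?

With diet_score held at 6:
Substituting into the clearance equation gives clearance = -6*therapy_hours + 12.
Substituting into the marker equation gives marker = 24*therapy_hours - 17.
Solve 24*therapy_hours - 17 = -41: therapy_hours = (-41 + 17) / 24 = -1.

therapy_hours = -1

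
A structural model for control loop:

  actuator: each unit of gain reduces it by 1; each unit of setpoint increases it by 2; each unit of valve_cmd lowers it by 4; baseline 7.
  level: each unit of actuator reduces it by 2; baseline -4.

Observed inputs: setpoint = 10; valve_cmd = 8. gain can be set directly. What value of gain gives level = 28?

Substituting into the actuator equation gives actuator = -gain - 5.
level becomes 2*gain + 6.
Solve 2*gain + 6 = 28: gain = (28 - 6) / 2 = 11.

gain = 11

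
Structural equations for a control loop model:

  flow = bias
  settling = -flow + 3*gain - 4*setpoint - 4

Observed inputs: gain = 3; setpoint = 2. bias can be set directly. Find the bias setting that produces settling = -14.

Substituting into the settling equation gives settling = -bias - 3.
Solve -bias - 3 = -14: bias = (-14 + 3) / -1 = 11.

bias = 11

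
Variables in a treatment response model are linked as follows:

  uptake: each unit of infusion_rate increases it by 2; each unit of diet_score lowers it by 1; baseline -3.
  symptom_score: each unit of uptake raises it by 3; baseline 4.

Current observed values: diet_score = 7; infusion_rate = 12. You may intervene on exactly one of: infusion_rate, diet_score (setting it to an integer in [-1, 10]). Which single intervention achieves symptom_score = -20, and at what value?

Intervening on infusion_rate: with other inputs at their observed values, symptom_score = 6*infusion_rate - 26. Solving for -20 gives infusion_rate = 1, within [-1, 10].
Intervening on diet_score: symptom_score = -3*diet_score + 67. Reaching -20 requires diet_score = 29, outside [-1, 10].

set infusion_rate = 1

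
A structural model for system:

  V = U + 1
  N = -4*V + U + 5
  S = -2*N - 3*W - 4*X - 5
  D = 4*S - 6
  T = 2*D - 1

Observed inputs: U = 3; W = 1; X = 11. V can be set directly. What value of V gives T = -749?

V = -3

Intervening on V fixes its value directly, overriding its dependence on U.
Substituting into the N equation gives N = -4*V + 8.
S becomes 8*V - 68.
Substituting into the D equation gives D = 32*V - 278.
Substituting into the T equation gives T = 64*V - 557.
Solve 64*V - 557 = -749: V = (-749 + 557) / 64 = -3.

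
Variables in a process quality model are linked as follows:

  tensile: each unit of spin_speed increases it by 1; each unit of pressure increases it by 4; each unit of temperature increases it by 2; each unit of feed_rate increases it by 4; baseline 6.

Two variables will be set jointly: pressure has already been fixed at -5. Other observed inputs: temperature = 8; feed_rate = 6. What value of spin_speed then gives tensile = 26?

spin_speed = 0

With pressure held at -5:
Substituting into the tensile equation gives tensile = spin_speed + 26.
Solve spin_speed + 26 = 26: spin_speed = (26 - 26) / 1 = 0.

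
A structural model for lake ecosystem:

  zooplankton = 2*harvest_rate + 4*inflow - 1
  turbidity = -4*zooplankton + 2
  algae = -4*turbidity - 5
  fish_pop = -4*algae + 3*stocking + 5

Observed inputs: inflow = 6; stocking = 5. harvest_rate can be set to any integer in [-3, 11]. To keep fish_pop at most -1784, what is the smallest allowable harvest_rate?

harvest_rate = 3

Substituting into the zooplankton equation gives zooplankton = 2*harvest_rate + 23.
This gives turbidity = -8*harvest_rate - 90.
Substituting into the algae equation gives algae = 32*harvest_rate + 355.
This gives fish_pop = -128*harvest_rate - 1400.
Require -128*harvest_rate - 1400 ≤ -1784, so harvest_rate ≥ 3.
The smallest integer in [-3, 11] satisfying this is 3.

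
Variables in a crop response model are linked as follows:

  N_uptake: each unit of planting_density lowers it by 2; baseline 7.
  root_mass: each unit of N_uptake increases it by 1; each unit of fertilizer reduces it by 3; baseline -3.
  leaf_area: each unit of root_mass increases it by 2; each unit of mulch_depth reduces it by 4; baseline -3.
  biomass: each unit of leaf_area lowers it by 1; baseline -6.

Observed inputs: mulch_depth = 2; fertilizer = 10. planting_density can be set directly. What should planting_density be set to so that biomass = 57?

planting_density = 0

Substituting into the root_mass equation gives root_mass = -2*planting_density - 26.
Substituting into the leaf_area equation gives leaf_area = -4*planting_density - 63.
Substituting into the biomass equation gives biomass = 4*planting_density + 57.
Solve 4*planting_density + 57 = 57: planting_density = (57 - 57) / 4 = 0.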